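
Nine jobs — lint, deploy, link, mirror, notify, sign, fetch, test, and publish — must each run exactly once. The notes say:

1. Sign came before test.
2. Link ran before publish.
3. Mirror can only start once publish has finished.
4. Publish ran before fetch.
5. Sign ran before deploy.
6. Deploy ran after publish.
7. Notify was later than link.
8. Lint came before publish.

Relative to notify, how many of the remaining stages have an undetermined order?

Forced before notify: link.
That leaves deploy, fetch, lint, mirror, publish, sign, and test with no forced order relative to notify — 7.

7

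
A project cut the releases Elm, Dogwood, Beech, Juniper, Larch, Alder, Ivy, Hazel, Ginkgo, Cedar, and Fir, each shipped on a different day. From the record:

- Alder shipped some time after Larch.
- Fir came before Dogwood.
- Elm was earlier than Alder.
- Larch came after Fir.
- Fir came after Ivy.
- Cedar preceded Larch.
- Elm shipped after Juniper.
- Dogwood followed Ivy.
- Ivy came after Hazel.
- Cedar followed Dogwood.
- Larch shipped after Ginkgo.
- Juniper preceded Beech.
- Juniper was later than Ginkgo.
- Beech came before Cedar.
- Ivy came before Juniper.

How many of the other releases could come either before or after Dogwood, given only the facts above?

4

Forced before Dogwood: Fir, Hazel, and Ivy; forced after Dogwood: Alder, Cedar, and Larch.
That leaves Beech, Elm, Ginkgo, and Juniper with no forced order relative to Dogwood — 4.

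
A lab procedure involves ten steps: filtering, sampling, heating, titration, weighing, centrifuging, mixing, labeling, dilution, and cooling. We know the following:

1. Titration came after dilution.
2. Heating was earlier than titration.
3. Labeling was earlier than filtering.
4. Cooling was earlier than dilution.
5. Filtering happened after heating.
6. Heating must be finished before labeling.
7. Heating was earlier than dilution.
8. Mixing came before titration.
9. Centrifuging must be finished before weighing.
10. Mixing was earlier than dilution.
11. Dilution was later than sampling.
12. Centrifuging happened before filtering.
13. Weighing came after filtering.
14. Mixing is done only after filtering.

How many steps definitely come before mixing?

Directly stated before mixing: filtering.
Centrifuging reaches mixing via centrifuging → filtering → mixing.
Heating reaches mixing via heating → filtering → mixing.
Labeling reaches mixing via labeling → filtering → mixing.
That's centrifuging, filtering, heating, and labeling — 4 in all.

4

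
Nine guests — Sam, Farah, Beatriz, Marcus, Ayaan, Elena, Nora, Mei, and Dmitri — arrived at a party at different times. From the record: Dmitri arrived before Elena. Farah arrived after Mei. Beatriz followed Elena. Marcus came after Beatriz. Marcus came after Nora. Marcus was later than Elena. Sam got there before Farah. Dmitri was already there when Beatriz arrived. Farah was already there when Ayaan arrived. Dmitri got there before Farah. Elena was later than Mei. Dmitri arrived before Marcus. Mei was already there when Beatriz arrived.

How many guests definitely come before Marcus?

5

Directly stated before Marcus: Beatriz, Dmitri, Elena, and Nora.
Mei reaches Marcus via Mei → Beatriz → Marcus.
That's Beatriz, Dmitri, Elena, Mei, and Nora — 5 in all.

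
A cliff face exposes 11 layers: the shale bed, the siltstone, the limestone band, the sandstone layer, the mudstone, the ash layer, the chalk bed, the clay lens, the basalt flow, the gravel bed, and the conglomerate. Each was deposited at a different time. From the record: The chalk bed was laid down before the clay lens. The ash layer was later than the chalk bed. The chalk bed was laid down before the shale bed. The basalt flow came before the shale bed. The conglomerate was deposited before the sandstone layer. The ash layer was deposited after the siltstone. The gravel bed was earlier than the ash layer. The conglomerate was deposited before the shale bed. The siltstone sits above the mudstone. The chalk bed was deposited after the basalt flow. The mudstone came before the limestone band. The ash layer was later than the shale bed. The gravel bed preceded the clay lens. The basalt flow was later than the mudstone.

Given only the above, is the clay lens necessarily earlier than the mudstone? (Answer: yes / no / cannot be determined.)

Tracing the constraints gives the mudstone → the basalt flow → the chalk bed → the clay lens, so the mudstone must come before the clay lens.
That means the clay lens cannot be before the mudstone.

no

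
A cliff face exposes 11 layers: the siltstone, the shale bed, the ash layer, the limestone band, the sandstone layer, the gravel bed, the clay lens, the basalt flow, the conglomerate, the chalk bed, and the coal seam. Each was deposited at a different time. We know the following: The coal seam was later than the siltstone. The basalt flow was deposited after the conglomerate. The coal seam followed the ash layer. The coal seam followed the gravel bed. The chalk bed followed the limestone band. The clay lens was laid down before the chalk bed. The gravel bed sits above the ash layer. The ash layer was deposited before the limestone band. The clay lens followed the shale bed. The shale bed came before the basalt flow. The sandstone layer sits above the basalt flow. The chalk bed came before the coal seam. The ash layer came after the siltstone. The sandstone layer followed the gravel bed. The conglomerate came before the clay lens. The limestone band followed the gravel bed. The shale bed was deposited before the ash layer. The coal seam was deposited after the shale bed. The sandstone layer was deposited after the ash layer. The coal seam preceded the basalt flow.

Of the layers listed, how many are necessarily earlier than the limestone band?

4

Directly stated before the limestone band: the ash layer and the gravel bed.
The shale bed reaches the limestone band via the shale bed → the ash layer → the limestone band.
The siltstone reaches the limestone band via the siltstone → the ash layer → the limestone band.
That's the ash layer, the gravel bed, the shale bed, and the siltstone — 4 in all.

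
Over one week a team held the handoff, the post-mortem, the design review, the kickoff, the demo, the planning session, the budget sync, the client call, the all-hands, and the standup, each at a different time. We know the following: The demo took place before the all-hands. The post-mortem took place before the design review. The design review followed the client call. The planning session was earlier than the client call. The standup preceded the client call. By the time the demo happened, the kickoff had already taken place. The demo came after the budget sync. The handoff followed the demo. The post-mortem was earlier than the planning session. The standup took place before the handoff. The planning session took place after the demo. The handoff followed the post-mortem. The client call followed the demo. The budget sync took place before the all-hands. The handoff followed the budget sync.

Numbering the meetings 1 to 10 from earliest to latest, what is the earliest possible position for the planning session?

The budget sync, the demo, the kickoff, and the post-mortem must all come before the planning session — 4 forced predecessors.
Nothing else is forced ahead of the planning session, so its earliest slot is position 4 + 1 = 5.

5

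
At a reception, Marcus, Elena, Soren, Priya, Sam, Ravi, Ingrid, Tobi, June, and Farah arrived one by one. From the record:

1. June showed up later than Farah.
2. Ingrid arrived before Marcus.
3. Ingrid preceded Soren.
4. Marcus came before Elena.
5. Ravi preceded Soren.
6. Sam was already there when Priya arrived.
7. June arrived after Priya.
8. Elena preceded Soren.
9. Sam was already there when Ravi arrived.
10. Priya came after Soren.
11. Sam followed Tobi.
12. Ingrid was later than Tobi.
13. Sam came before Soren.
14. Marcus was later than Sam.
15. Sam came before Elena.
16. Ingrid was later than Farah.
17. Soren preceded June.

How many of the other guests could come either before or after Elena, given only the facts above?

1

Forced before Elena: Farah, Ingrid, Marcus, Sam, and Tobi; forced after Elena: June, Priya, and Soren.
That leaves Ravi with no forced order relative to Elena — 1.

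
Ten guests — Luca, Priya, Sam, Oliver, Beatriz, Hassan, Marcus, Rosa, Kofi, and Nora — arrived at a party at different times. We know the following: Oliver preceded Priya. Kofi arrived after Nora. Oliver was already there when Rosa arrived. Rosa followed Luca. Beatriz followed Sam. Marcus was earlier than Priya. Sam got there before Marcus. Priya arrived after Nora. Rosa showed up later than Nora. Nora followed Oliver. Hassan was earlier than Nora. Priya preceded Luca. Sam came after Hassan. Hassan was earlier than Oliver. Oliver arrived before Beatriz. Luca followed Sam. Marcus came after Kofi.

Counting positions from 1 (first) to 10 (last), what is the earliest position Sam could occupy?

Hassan must come before Sam — 1 forced predecessor.
Nothing else is forced ahead of Sam, so their earliest slot is position 1 + 1 = 2.

2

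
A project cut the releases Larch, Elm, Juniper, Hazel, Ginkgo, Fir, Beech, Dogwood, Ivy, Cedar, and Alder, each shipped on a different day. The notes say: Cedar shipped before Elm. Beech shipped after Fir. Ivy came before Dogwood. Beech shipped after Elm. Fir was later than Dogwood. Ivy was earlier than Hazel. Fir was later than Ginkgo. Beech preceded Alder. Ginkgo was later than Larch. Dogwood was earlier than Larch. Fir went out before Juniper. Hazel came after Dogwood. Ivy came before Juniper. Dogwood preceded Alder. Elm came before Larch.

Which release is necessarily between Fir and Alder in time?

Beech

Tracing the constraints gives Fir → Beech → Alder, so Beech sits after Fir and before Alder.
No other release is forced both after Fir and before Alder.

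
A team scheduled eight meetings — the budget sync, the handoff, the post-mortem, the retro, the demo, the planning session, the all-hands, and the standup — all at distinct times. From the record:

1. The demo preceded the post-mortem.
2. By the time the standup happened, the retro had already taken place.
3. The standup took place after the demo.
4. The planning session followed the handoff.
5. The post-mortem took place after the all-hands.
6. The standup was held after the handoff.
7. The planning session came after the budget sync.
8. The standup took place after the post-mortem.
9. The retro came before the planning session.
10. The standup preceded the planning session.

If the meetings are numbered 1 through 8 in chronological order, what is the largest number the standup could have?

7

The standup must come before the planning session — 1 meeting forced after it.
Everything else can be placed before the standup in some valid order, so the standup can sit as late as position 8 − 1 = 7.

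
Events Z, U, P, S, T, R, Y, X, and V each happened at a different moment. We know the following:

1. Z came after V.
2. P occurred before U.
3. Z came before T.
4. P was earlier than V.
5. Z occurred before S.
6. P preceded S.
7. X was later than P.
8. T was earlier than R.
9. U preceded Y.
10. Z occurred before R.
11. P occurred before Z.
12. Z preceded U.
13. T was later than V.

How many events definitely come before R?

Directly stated before R: T and Z.
P reaches R via P → Z → R.
V reaches R via V → Z → R.
No chain forces X (or any of the others) ahead of R.
That's P, T, V, and Z — 4 in all.

4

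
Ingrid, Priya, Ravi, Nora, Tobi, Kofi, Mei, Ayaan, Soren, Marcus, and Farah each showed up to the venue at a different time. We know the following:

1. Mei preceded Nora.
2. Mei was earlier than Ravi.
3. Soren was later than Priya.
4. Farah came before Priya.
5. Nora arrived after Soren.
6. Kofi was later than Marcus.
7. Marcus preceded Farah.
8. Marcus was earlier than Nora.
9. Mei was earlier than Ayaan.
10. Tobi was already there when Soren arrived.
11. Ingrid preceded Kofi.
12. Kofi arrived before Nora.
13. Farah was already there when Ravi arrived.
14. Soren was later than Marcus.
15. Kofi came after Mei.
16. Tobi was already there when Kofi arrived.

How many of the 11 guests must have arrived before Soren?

Directly stated before Soren: Marcus, Priya, and Tobi.
Farah reaches Soren via Farah → Priya → Soren.
That's Farah, Marcus, Priya, and Tobi — 4 in all.

4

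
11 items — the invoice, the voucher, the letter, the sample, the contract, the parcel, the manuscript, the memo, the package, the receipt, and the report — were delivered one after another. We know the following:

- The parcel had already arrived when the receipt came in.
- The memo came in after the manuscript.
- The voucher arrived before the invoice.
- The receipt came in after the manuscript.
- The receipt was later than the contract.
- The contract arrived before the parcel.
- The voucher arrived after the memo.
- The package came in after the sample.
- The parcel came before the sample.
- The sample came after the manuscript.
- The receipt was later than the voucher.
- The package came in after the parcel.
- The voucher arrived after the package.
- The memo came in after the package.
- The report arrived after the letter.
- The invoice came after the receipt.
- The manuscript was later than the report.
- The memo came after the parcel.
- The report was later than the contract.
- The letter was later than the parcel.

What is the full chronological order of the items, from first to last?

the contract, the parcel, the letter, the report, the manuscript, the sample, the package, the memo, the voucher, the receipt, the invoice

The constraints fix every adjacent pair, so only one ordering works:
the contract → the parcel → the letter → the report → the manuscript → the sample → the package → the memo → the voucher → the receipt → the invoice.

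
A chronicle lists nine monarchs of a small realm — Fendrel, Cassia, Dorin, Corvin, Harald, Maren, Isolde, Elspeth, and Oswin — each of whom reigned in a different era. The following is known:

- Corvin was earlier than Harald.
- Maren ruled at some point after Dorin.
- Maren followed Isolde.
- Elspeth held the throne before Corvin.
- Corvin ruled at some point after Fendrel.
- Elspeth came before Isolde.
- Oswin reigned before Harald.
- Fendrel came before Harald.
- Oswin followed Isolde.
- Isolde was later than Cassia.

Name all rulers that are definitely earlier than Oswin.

Directly stated before Oswin: Isolde.
Cassia reaches Oswin via Cassia → Isolde → Oswin.
Elspeth reaches Oswin via Elspeth → Isolde → Oswin.
No chain forces Maren (or any of the others) ahead of Oswin.

Cassia, Elspeth, Isolde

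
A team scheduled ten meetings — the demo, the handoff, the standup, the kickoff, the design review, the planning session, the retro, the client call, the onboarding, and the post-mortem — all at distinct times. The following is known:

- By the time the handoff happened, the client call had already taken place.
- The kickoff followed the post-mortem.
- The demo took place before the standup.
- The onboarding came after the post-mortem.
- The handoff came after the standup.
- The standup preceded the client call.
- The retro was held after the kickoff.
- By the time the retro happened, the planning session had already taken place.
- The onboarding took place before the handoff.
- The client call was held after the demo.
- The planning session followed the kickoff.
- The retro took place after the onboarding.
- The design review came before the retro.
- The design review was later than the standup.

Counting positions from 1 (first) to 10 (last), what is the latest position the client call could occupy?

9

The client call must come before the handoff — 1 meeting forced after it.
Everything else can be placed before the client call in some valid order, so the client call can sit as late as position 10 − 1 = 9.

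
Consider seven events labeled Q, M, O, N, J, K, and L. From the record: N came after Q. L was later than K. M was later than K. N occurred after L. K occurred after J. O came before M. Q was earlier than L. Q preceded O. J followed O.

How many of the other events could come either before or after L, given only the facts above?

1

Forced before L: J, K, O, and Q; forced after L: N.
That leaves M with no forced order relative to L — 1.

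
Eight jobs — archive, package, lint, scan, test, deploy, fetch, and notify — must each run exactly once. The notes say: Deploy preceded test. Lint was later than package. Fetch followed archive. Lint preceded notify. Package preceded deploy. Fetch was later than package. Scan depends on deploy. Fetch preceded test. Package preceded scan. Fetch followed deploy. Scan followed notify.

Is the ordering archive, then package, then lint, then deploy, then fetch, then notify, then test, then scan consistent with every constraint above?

yes

Check each stated constraint against the proposed order — e.g. deploy is ahead of scan; package is ahead of scan. Every pair is in the required order; nothing is violated.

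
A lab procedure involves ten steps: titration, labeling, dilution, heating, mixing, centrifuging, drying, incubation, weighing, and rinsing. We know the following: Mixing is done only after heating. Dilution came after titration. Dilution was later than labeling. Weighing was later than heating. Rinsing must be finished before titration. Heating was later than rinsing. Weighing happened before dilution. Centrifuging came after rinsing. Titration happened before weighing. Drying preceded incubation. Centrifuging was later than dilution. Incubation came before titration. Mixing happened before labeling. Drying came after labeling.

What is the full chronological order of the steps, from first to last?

rinsing, heating, mixing, labeling, drying, incubation, titration, weighing, dilution, centrifuging

The constraints fix every adjacent pair, so only one ordering works:
rinsing → heating → mixing → labeling → drying → incubation → titration → weighing → dilution → centrifuging.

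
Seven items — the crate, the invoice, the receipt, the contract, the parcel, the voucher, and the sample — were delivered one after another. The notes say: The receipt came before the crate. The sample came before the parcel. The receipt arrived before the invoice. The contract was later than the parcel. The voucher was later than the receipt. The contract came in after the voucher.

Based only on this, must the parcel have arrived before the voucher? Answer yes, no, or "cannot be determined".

No chain of stated constraints runs from the parcel to the voucher, and none runs from the voucher to the parcel either.
So the relative order of the parcel and the voucher is not fixed by the given facts.

cannot be determined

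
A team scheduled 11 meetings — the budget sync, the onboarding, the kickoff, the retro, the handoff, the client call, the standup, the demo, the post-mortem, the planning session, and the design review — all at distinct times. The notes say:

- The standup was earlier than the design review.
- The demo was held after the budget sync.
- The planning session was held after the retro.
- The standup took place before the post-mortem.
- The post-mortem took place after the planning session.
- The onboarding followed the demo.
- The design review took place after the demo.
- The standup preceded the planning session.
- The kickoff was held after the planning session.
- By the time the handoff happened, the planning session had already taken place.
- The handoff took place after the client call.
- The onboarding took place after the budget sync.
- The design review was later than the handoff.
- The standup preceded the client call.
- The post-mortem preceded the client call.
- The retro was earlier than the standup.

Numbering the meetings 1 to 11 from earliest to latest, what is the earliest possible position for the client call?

The planning session, the post-mortem, the retro, and the standup must all come before the client call — 4 forced predecessors.
Nothing else is forced ahead of the client call, so its earliest slot is position 4 + 1 = 5.

5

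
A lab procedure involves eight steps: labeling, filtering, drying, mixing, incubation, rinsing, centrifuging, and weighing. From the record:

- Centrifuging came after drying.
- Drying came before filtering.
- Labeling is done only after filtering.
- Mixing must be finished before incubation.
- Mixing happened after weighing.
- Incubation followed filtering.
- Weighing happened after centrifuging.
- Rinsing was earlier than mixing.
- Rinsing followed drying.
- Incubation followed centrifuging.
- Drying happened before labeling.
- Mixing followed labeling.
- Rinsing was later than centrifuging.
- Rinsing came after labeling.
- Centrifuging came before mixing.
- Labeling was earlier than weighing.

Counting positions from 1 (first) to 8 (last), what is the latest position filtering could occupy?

3

Filtering must come before incubation, labeling, mixing, rinsing, and weighing — 5 steps forced after it.
Everything else can be placed before filtering in some valid order, so filtering can sit as late as position 8 − 5 = 3.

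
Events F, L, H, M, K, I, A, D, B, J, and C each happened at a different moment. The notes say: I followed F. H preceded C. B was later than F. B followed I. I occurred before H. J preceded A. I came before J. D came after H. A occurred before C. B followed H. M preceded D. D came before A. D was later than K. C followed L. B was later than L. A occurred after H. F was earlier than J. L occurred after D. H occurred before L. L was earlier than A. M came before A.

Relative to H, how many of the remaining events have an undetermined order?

3

Forced before H: F and I; forced after H: A, B, C, D, and L.
That leaves J, K, and M with no forced order relative to H — 3.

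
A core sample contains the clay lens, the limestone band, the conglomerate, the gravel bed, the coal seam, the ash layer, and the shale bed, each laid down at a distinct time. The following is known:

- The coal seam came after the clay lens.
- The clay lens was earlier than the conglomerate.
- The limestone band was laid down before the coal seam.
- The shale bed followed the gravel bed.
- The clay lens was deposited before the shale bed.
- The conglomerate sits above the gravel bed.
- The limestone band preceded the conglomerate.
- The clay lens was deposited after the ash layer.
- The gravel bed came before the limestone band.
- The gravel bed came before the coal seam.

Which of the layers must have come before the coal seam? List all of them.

Directly stated before the coal seam: the clay lens, the gravel bed, and the limestone band.
The ash layer reaches the coal seam via the ash layer → the clay lens → the coal seam.
No chain forces the conglomerate (or any of the others) ahead of the coal seam.

the ash layer, the clay lens, the gravel bed, the limestone band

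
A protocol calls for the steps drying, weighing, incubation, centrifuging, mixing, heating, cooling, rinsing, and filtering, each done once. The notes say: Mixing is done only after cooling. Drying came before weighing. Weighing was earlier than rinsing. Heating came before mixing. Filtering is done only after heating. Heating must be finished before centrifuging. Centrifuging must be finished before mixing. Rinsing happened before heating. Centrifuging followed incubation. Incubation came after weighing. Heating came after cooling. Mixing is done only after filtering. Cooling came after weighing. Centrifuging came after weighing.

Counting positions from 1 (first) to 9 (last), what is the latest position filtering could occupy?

Filtering must come before mixing — 1 step forced after it.
Everything else can be placed before filtering in some valid order, so filtering can sit as late as position 9 − 1 = 8.

8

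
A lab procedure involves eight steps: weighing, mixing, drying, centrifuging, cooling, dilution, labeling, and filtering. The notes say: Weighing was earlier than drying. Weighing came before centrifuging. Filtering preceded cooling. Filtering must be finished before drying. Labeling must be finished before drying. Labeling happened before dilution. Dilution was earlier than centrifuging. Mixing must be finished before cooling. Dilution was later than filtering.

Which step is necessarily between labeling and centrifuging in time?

dilution

Tracing the constraints gives labeling → dilution → centrifuging, so dilution sits after labeling and before centrifuging.
No other step is forced both after labeling and before centrifuging.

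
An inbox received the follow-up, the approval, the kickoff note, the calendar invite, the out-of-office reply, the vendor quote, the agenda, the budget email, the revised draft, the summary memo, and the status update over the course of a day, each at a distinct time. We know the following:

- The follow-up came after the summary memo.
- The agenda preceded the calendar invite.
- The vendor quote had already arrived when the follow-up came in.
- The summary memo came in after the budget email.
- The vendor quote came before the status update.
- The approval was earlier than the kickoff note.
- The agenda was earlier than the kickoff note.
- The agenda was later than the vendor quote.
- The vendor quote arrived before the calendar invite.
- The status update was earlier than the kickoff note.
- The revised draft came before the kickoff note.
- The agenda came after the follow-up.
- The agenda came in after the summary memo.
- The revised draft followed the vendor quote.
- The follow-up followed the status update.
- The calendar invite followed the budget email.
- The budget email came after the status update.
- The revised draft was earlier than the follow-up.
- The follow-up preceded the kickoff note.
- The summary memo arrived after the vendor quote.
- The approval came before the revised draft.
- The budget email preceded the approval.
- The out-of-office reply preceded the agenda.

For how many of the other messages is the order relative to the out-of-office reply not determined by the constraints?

7

Forced after the out-of-office reply: the agenda, the calendar invite, and the kickoff note.
That leaves the approval, the budget email, the follow-up, the revised draft, the status update, the summary memo, and the vendor quote with no forced order relative to the out-of-office reply — 7.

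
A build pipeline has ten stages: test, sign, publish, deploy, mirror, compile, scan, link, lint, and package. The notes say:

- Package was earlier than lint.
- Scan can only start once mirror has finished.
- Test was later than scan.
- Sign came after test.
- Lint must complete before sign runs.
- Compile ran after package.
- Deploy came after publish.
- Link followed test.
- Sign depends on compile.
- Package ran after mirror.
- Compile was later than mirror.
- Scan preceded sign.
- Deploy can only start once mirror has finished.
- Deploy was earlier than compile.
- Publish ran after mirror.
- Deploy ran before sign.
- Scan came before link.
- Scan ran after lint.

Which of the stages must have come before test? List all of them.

Directly stated before test: scan.
Lint reaches test via lint → scan → test.
Mirror reaches test via mirror → scan → test.
Package reaches test via package → lint → scan → test.
No chain forces compile (or any of the others) ahead of test.

lint, mirror, package, scan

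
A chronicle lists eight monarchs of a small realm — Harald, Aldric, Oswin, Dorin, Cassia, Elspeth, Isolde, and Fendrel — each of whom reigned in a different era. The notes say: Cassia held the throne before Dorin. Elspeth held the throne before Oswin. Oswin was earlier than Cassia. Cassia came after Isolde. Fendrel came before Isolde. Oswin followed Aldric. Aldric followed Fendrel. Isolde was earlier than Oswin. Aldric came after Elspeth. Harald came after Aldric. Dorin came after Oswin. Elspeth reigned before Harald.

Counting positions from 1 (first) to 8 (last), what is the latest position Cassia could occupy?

Cassia must come before Dorin — 1 ruler forced after them.
Everything else can be placed before Cassia in some valid order, so Cassia can sit as late as position 8 − 1 = 7.

7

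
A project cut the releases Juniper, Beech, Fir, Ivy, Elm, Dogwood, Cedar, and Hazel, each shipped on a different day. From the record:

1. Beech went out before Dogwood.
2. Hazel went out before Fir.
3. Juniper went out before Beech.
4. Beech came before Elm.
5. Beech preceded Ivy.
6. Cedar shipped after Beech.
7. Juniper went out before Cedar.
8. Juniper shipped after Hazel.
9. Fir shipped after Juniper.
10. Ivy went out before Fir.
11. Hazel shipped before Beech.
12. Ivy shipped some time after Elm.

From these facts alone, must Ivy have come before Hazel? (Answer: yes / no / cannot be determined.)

no

Tracing the constraints gives Hazel → Beech → Ivy, so Hazel must come before Ivy.
That means Ivy cannot be before Hazel.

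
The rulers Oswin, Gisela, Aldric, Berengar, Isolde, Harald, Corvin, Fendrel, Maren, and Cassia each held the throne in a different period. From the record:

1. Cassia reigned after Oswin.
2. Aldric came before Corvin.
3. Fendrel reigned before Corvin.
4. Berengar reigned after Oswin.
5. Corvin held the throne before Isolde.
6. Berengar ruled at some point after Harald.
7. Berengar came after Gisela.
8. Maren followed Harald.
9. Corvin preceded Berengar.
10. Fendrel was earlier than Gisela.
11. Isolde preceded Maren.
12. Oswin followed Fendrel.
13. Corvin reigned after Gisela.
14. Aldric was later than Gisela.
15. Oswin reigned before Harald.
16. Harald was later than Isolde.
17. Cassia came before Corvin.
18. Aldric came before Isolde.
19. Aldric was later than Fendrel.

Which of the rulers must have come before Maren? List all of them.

Aldric, Cassia, Corvin, Fendrel, Gisela, Harald, Isolde, Oswin

Directly stated before Maren: Harald and Isolde.
Aldric reaches Maren via Aldric → Isolde → Maren.
Cassia reaches Maren via Cassia → Corvin → Isolde → Maren.
Corvin reaches Maren via Corvin → Isolde → Maren.
Likewise Fendrel, Gisela, and Oswin each reach Maren by chaining the stated constraints.
No chain forces Berengar ahead of Maren.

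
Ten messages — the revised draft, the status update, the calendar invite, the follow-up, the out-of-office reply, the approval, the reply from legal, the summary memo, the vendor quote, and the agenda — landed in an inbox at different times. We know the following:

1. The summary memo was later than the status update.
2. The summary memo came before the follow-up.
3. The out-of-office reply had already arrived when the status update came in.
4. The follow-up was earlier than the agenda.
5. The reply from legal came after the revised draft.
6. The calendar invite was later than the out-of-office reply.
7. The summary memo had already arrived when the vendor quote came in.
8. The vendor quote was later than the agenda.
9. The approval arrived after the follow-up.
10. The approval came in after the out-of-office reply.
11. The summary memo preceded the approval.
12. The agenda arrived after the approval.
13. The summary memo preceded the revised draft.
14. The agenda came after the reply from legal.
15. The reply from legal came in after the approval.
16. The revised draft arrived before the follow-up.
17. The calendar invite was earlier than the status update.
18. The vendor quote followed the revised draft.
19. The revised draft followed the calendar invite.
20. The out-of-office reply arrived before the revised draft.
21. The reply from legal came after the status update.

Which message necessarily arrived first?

The out-of-office reply has a chain of constraints placing it before every other message, so the out-of-office reply must be first.

the out-of-office reply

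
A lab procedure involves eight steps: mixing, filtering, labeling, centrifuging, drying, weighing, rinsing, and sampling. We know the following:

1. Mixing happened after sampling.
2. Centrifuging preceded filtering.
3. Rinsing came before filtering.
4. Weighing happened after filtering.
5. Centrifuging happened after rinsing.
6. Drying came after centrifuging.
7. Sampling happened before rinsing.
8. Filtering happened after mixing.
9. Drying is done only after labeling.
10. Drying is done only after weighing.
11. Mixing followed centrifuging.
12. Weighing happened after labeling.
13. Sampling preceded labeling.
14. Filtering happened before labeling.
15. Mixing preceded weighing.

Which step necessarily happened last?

drying

Every other step has a chain of constraints placing it before drying, so drying is last.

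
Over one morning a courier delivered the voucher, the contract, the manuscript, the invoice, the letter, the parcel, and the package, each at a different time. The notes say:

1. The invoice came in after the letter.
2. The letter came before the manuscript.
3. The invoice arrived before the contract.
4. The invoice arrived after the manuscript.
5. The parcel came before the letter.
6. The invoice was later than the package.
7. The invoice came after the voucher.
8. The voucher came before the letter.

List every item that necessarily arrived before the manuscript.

the letter, the parcel, the voucher

Directly stated before the manuscript: the letter.
The parcel reaches the manuscript via the parcel → the letter → the manuscript.
The voucher reaches the manuscript via the voucher → the letter → the manuscript.
No chain forces the contract (or any of the others) ahead of the manuscript.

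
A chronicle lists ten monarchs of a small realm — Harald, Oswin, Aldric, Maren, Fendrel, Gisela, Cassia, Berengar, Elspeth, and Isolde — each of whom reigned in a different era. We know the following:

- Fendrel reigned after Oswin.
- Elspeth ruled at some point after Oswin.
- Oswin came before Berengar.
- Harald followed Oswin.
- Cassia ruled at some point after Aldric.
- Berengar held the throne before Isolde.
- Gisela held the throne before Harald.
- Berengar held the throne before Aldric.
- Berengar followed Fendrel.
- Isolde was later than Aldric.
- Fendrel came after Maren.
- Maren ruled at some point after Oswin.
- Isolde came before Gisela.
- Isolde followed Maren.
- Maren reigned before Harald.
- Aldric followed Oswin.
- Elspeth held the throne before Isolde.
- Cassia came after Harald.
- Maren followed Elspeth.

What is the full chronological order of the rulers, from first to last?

Oswin, Elspeth, Maren, Fendrel, Berengar, Aldric, Isolde, Gisela, Harald, Cassia

The constraints fix every adjacent pair, so only one ordering works:
Oswin → Elspeth → Maren → Fendrel → Berengar → Aldric → Isolde → Gisela → Harald → Cassia.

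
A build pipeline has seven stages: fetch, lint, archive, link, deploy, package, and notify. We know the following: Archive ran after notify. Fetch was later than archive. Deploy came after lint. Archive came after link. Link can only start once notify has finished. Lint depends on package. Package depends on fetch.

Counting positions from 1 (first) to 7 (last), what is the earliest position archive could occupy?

Link and notify must both come before archive — 2 forced predecessors.
Nothing else is forced ahead of archive, so its earliest slot is position 2 + 1 = 3.

3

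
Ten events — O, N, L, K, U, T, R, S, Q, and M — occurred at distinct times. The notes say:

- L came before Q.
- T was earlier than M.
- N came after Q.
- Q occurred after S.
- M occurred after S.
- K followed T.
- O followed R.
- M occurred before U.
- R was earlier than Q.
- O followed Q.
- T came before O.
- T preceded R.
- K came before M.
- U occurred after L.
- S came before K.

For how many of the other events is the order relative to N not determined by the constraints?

4

Forced before N: L, Q, R, S, and T.
That leaves K, M, O, and U with no forced order relative to N — 4.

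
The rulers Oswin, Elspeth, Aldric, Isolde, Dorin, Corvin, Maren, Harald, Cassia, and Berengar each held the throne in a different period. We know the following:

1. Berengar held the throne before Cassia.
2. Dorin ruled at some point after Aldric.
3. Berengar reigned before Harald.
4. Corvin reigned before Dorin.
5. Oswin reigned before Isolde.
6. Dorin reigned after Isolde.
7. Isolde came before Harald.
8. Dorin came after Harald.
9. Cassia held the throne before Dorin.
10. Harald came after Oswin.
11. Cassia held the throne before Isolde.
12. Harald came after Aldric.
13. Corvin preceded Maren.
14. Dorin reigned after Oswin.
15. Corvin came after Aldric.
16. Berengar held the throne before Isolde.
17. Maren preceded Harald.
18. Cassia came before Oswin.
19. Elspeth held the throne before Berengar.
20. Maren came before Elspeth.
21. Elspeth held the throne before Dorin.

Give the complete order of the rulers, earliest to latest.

Aldric, Corvin, Maren, Elspeth, Berengar, Cassia, Oswin, Isolde, Harald, Dorin

The constraints fix every adjacent pair, so only one ordering works:
Aldric → Corvin → Maren → Elspeth → Berengar → Cassia → Oswin → Isolde → Harald → Dorin.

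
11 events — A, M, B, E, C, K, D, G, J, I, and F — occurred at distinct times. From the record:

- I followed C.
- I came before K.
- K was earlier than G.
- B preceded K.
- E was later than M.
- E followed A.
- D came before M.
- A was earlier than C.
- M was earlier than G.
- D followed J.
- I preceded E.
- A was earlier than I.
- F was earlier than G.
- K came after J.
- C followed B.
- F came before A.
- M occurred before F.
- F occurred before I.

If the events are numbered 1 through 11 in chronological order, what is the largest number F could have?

F must come before A, C, E, G, I, and K — 6 events forced after it.
Everything else can be placed before F in some valid order, so F can sit as late as position 11 − 6 = 5.

5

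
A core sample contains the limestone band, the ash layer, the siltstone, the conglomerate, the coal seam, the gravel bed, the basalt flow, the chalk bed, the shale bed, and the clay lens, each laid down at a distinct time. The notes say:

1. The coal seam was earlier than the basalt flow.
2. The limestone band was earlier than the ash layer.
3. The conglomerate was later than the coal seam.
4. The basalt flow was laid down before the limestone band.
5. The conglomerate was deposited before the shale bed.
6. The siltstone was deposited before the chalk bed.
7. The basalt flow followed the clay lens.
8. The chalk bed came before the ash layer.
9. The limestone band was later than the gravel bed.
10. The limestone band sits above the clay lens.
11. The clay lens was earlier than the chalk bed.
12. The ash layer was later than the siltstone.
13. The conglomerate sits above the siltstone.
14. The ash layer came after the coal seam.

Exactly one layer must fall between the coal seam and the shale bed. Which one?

Tracing the constraints gives the coal seam → the conglomerate → the shale bed, so the conglomerate sits after the coal seam and before the shale bed.
No other layer is forced both after the coal seam and before the shale bed.

the conglomerate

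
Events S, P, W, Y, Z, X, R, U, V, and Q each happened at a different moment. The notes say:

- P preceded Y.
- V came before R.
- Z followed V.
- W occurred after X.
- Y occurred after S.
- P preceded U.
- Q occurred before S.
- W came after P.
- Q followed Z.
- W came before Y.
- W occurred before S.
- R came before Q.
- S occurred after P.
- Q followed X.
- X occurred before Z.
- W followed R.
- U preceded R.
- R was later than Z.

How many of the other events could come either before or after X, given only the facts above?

3

Forced after X: Q, R, S, W, Y, and Z.
That leaves P, U, and V with no forced order relative to X — 3.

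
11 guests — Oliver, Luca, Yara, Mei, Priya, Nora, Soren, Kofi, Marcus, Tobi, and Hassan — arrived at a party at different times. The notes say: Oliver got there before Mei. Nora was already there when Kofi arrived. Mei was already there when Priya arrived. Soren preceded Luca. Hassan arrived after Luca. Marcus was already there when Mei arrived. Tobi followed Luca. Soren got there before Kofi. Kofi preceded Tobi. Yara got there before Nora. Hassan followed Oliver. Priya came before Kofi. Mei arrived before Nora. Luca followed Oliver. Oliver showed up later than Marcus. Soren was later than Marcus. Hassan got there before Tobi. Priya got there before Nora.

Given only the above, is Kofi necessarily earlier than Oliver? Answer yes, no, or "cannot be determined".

no

Tracing the constraints gives Oliver → Mei → Priya → Kofi, so Oliver must come before Kofi.
That means Kofi cannot be before Oliver.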